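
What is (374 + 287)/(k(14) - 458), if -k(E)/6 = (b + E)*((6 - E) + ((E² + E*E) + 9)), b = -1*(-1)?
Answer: -661/35828 ≈ -0.018449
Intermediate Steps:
b = 1
k(E) = -6*(1 + E)*(15 - E + 2*E²) (k(E) = -6*(1 + E)*((6 - E) + ((E² + E*E) + 9)) = -6*(1 + E)*((6 - E) + ((E² + E²) + 9)) = -6*(1 + E)*((6 - E) + (2*E² + 9)) = -6*(1 + E)*((6 - E) + (9 + 2*E²)) = -6*(1 + E)*(15 - E + 2*E²))
(374 + 287)/(k(14) - 458) = (374 + 287)/((-90 - 84*14 - 12*14³ - 6*14²) - 458) = 661/((-90 - 1176 - 12*2744 - 6*196) - 458) = 661/((-90 - 1176 - 32928 - 1176) - 458) = 661/(-35370 - 458) = 661/(-35828) = 661*(-1/35828) = -661/35828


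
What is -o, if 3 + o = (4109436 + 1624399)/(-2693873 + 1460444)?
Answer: 9434122/1233429 ≈ 7.6487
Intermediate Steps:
o = -9434122/1233429 (o = -3 + (4109436 + 1624399)/(-2693873 + 1460444) = -3 + 5733835/(-1233429) = -3 + 5733835*(-1/1233429) = -3 - 5733835/1233429 = -9434122/1233429 ≈ -7.6487)
-o = -1*(-9434122/1233429) = 9434122/1233429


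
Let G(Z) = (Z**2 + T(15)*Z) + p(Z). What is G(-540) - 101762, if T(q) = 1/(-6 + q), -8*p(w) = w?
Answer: 379691/2 ≈ 1.8985e+5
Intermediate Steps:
p(w) = -w/8
G(Z) = Z**2 - Z/72 (G(Z) = (Z**2 + Z/(-6 + 15)) - Z/8 = (Z**2 + Z/9) - Z/8 = Z**2 - Z/72)
G(-540) - 101762 = -540*(-1/72 - 540) - 101762 = -540*(-38881/72) - 101762 = 583215/2 - 101762 = 379691/2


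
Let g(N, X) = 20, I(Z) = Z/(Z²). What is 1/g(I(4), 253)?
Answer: 1/20 ≈ 0.050000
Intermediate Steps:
I(Z) = 1/Z (I(Z) = Z/Z² = 1/Z)
1/g(I(4), 253) = 1/20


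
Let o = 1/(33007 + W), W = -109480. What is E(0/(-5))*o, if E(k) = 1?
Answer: -1/76473 ≈ -1.3077e-5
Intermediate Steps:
o = -1/76473 (o = 1/(33007 - 109480) = 1/(-76473) = -1/76473 ≈ -1.3077e-5)
E(0/(-5))*o = 1*(-1/76473) = -1/76473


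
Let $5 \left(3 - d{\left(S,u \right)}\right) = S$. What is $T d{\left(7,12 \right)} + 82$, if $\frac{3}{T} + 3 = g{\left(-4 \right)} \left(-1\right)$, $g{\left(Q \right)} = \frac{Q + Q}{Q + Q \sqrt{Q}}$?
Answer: $\frac{24602}{305} - \frac{96 i}{305} \approx 80.662 - 0.31475 i$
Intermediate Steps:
$d{\left(S,u \right)} = 3 - \frac{S}{5}$
$g{\left(Q \right)} = \frac{2 Q}{Q + Q^{\frac{3}{2}}}$
$T = \frac{15 \left(- \frac{17}{5} - \frac{4 i}{5}\right)}{61}$ ($T = \frac{3}{-3 + 2 \left(-4\right) \frac{1}{-4 + \left(-4\right)^{\frac{3}{2}}} \left(-1\right)} = \frac{3}{-3 + 2 \left(-4\right) \frac{1}{-4 - 8 i} \left(-1\right)} = \frac{3}{-3 + 2 \left(-4\right) \frac{-4 + 8 i}{80} \left(-1\right)} = \frac{3}{-3 + \left(\frac{2}{5} - \frac{4 i}{5}\right) \left(-1\right)} = \frac{3}{-3 - \left(\frac{2}{5} - \frac{4 i}{5}\right)} = \frac{3}{- \frac{17}{5} + \frac{4 i}{5}} = 3 \frac{5 \left(- \frac{17}{5} - \frac{4 i}{5}\right)}{61} = \frac{15 \left(- \frac{17}{5} - \frac{4 i}{5}\right)}{61} \approx -0.83607 - 0.19672 i$)
$T d{\left(7,12 \right)} + 82 = \left(- \frac{51}{61} - \frac{12 i}{61}\right) \left(3 - \frac{7}{5}\right) + 82 = \left(- \frac{51}{61} - \frac{12 i}{61}\right) \frac{8}{5} + 82 = \left(- \frac{408}{305} - \frac{96 i}{305}\right) + 82 = \frac{24602}{305} - \frac{96 i}{305}$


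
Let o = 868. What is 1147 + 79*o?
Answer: 69719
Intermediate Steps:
1147 + 79*o = 1147 + 79*868 = 1147 + 68572 = 69719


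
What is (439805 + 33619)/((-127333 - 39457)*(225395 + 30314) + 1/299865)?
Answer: -20280469680/1827021931849307 ≈ -1.1100e-5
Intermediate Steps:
(439805 + 33619)/((-127333 - 39457)*(225395 + 30314) + 1/299865) = 473424/(-166790*255709 + 1/299865) = 473424/(-42649704110 + 1/299865) = 473424/(-12789153522945149/299865) = 473424*(-299865/12789153522945149) = -20280469680/1827021931849307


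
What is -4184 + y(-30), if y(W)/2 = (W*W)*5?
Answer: 4816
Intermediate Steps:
y(W) = 10*W² (y(W) = 2*((W*W)*5) = 2*(W²*5) = 2*(5*W²) = 10*W²)
-4184 + y(-30) = -4184 + 10*(-30)² = -4184 + 10*900 = -4184 + 9000 = 4816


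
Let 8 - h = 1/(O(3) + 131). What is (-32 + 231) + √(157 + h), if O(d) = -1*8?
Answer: 199 + √2496162/123 ≈ 211.84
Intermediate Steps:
O(d) = -8
h = 983/123 (h = 8 - 1/(-8 + 131) = 8 - 1/123 = 983/123 ≈ 7.9919)
(-32 + 231) + √(157 + h) = (-32 + 231) + √(157 + 983/123) = 199 + √(20294/123) = 199 + √2496162/123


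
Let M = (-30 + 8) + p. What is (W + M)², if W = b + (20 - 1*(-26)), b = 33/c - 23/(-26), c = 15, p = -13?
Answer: 3352561/16900 ≈ 198.38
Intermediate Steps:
b = 401/130 (b = 33/15 - 23/(-26) = 33*(1/15) - 23*(-1/26) = 11/5 + 23/26 = 401/130 ≈ 3.0846)
M = -35 (M = (-30 + 8) - 13 = -22 - 13 = -35)
W = 6381/130 (W = 401/130 + (20 - 1*(-26)) = 401/130 + (20 + 26) = 401/130 + 46 = 6381/130 ≈ 49.085)
(W + M)² = (6381/130 - 35)² = (1831/130)² = 3352561/16900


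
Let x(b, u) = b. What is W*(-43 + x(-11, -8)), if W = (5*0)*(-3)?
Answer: 0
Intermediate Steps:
W = 0 (W = 0*(-3) = 0)
W*(-43 + x(-11, -8)) = 0*(-43 - 11) = 0*(-54) = 0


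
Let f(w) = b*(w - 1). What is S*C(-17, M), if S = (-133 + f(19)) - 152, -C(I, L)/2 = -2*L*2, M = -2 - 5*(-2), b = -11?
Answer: -30912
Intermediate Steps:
M = 8 (M = -2 + 10 = 8)
C(I, L) = 8*L (C(I, L) = -2*(-2*L)*2 = -(-8)*L = 8*L)
f(w) = 11 - 11*w (f(w) = -11*(w - 1) = -11*(-1 + w) = 11 - 11*w)
S = -483 (S = (-133 + (11 - 11*19)) - 152 = (-133 + (11 - 209)) - 152 = (-133 - 198) - 152 = -331 - 152 = -483)
S*C(-17, M) = -3864*8 = -483*64 = -30912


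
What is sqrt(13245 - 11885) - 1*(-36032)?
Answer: 36032 + 4*sqrt(85) ≈ 36069.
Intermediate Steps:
sqrt(13245 - 11885) - 1*(-36032) = sqrt(1360) + 36032 = 4*sqrt(85) + 36032 = 36032 + 4*sqrt(85)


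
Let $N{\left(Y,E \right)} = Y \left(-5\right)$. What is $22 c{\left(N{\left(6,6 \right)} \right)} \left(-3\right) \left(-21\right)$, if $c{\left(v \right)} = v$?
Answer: $-41580$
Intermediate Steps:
$N{\left(Y,E \right)} = - 5 Y$
$22 c{\left(N{\left(6,6 \right)} \right)} \left(-3\right) \left(-21\right) = 22 \left(-5\right) 6 \left(-3\right) \left(-21\right) = 22 \left(\left(-30\right) \left(-3\right)\right) \left(-21\right) = 22 \cdot 90 \left(-21\right) = 1980 \left(-21\right) = -41580$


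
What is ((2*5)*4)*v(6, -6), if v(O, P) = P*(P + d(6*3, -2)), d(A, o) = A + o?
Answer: -2400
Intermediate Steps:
v(O, P) = P*(16 + P) (v(O, P) = P*(P + (6*3 - 2)) = P*(P + (18 - 2)) = P*(P + 16) = P*(16 + P))
((2*5)*4)*v(6, -6) = ((2*5)*4)*(-6*(16 - 6)) = (10*4)*(-6*10) = 40*(-60) = -2400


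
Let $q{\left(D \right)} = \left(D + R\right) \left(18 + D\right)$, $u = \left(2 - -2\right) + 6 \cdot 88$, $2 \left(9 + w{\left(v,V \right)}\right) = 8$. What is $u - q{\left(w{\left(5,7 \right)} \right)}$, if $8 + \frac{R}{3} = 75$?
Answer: $-2016$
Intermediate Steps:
$R = 201$ ($R = -24 + 3 \cdot 75 = -24 + 225 = 201$)
$w{\left(v,V \right)} = -5$ ($w{\left(v,V \right)} = -9 + \frac{1}{2} \cdot 8 = -9 + 4 = -5$)
$u = 532$ ($u = \left(2 + 2\right) + 528 = 4 + 528 = 532$)
$q{\left(D \right)} = \left(18 + D\right) \left(201 + D\right)$ ($q{\left(D \right)} = \left(D + 201\right) \left(18 + D\right) = \left(201 + D\right) \left(18 + D\right) = \left(18 + D\right) \left(201 + D\right)$)
$u - q{\left(w{\left(5,7 \right)} \right)} = 532 - \left(3618 + \left(-5\right)^{2} + 219 \left(-5\right)\right) = 532 - \left(3618 + 25 - 1095\right) = 532 - 2548 = -2016$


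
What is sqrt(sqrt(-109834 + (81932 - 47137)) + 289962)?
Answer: sqrt(289962 + I*sqrt(75039)) ≈ 538.48 + 0.254*I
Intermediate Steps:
sqrt(sqrt(-109834 + (81932 - 47137)) + 289962) = sqrt(sqrt(-109834 + 34795) + 289962) = sqrt(sqrt(-75039) + 289962) = sqrt(I*sqrt(75039) + 289962) = sqrt(289962 + I*sqrt(75039))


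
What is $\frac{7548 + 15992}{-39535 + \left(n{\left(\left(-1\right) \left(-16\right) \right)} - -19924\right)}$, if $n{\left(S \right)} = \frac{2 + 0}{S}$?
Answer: $- \frac{188320}{156887} \approx -1.2004$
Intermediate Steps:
$n{\left(S \right)} = \frac{2}{S}$ ($n{\left(S \right)} = \frac{1}{S} 2 = \frac{2}{S}$)
$\frac{7548 + 15992}{-39535 + \left(n{\left(\left(-1\right) \left(-16\right) \right)} - -19924\right)} = \frac{7548 + 15992}{-39535 + \left(\frac{2}{\left(-1\right) \left(-16\right)} - -19924\right)} = \frac{23540}{-39535 + \left(\frac{2}{16} + 19924\right)} = \frac{23540}{-39535 + \left(2 \cdot \frac{1}{16} + 19924\right)} = \frac{23540}{-39535 + \left(\frac{1}{8} + 19924\right)} = \frac{23540}{-39535 + \frac{159393}{8}} = \frac{23540}{- \frac{156887}{8}} = 23540 \left(- \frac{8}{156887}\right) = - \frac{188320}{156887}$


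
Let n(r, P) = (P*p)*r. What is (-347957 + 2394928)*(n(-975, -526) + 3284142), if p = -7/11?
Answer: 66599454231252/11 ≈ 6.0545e+12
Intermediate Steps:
p = -7/11 (p = -7*1/11 = -7/11 ≈ -0.63636)
n(r, P) = -7*P*r/11 (n(r, P) = (P*(-7/11))*r = (-7*P/11)*r = -7*P*r/11)
(-347957 + 2394928)*(n(-975, -526) + 3284142) = (-347957 + 2394928)*(-7/11*(-526)*(-975) + 3284142) = 2046971*(-3589950/11 + 3284142) = 2046971*(32535612/11) = 66599454231252/11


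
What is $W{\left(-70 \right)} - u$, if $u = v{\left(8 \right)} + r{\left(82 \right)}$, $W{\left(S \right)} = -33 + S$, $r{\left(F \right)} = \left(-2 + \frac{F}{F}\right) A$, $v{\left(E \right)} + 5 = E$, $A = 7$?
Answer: $-99$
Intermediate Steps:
$v{\left(E \right)} = -5 + E$
$r{\left(F \right)} = -7$ ($r{\left(F \right)} = \left(-2 + \frac{F}{F}\right) 7 = \left(-2 + 1\right) 7 = \left(-1\right) 7 = -7$)
$u = -4$ ($u = \left(-5 + 8\right) - 7 = 3 - 7 = -4$)
$W{\left(-70 \right)} - u = \left(-33 - 70\right) - -4 = -103 + 4 = -99$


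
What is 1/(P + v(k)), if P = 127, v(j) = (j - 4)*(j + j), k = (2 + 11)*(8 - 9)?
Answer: 1/569 ≈ 0.0017575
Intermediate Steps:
k = -13 (k = 13*(-1) = -13)
v(j) = 2*j*(-4 + j) (v(j) = (-4 + j)*(2*j) = 2*j*(-4 + j))
1/(P + v(k)) = 1/(127 + 2*(-13)*(-4 - 13)) = 1/(127 + 2*(-13)*(-17)) = 1/(127 + 442) = 1/569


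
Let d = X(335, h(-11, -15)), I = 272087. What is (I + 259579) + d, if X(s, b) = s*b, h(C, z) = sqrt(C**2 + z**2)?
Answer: 531666 + 335*sqrt(346) ≈ 5.3790e+5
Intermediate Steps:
X(s, b) = b*s
d = 335*sqrt(346) (d = sqrt((-11)**2 + (-15)**2)*335 = sqrt(121 + 225)*335 = sqrt(346)*335 = 335*sqrt(346) ≈ 6231.4)
(I + 259579) + d = (272087 + 259579) + 335*sqrt(346) = 531666 + 335*sqrt(346)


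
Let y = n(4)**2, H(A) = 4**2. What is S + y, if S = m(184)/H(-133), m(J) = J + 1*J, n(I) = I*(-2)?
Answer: 87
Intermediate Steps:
n(I) = -2*I
H(A) = 16
y = 64 (y = (-2*4)**2 = (-8)**2 = 64)
m(J) = 2*J (m(J) = J + J = 2*J)
S = 23 (S = (2*184)/16 = 368*(1/16) = 23)
S + y = 23 + 64 = 87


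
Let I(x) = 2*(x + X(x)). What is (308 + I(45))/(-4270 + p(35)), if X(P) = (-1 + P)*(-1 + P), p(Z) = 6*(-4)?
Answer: -2135/2147 ≈ -0.99441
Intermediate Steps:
p(Z) = -24
X(P) = (-1 + P)**2
I(x) = 2*x + 2*(-1 + x)**2 (I(x) = 2*(x + (-1 + x)**2) = 2*x + 2*(-1 + x)**2)
(308 + I(45))/(-4270 + p(35)) = (308 + (2*45 + 2*(-1 + 45)**2))/(-4270 - 24) = (308 + (90 + 2*44**2))/(-4294) = (308 + (90 + 2*1936))*(-1/4294) = (308 + (90 + 3872))*(-1/4294) = (308 + 3962)*(-1/4294) = 4270*(-1/4294) = -2135/2147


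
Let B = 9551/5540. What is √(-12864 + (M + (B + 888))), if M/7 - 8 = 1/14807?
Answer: I*√20049664597380469285/41015390 ≈ 109.17*I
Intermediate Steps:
B = 9551/5540 (B = 9551*(1/5540) = 9551/5540 ≈ 1.7240)
M = 829199/14807 (M = 56 + 7/14807 = 829199/14807 ≈ 56.000)
√(-12864 + (M + (B + 888))) = √(-12864 + (829199/14807 + (9551/5540 + 888))) = √(-12864 + (829199/14807 + 4929071/5540)) = √(-12864 + 77578516757/82030780) = √(-977665437163/82030780) = I*√20049664597380469285/41015390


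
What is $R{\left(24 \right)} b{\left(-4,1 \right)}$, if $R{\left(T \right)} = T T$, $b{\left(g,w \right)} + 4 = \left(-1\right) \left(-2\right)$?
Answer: $-1152$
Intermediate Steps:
$b{\left(g,w \right)} = -2$ ($b{\left(g,w \right)} = -4 - -2 = -4 + 2 = -2$)
$R{\left(T \right)} = T^{2}$
$R{\left(24 \right)} b{\left(-4,1 \right)} = 24^{2} \left(-2\right) = 576 \left(-2\right) = -1152$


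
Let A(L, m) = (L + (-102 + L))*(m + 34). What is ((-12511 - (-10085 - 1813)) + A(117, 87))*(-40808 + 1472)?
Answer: -604161624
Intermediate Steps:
A(L, m) = (-102 + 2*L)*(34 + m)
((-12511 - (-10085 - 1813)) + A(117, 87))*(-40808 + 1472) = ((-12511 - (-10085 - 1813)) + (-3468 - 102*87 + 68*117 + 2*117*87))*(-40808 + 1472) = ((-12511 - 1*(-11898)) + (-3468 - 8874 + 7956 + 20358))*(-39336) = ((-12511 + 11898) + 15972)*(-39336) = (-613 + 15972)*(-39336) = 15359*(-39336) = -604161624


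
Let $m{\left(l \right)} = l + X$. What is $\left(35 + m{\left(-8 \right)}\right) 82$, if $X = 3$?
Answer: $2460$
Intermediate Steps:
$m{\left(l \right)} = 3 + l$ ($m{\left(l \right)} = l + 3 = 3 + l$)
$\left(35 + m{\left(-8 \right)}\right) 82 = \left(35 + \left(3 - 8\right)\right) 82 = \left(35 - 5\right) 82 = 30 \cdot 82 = 2460$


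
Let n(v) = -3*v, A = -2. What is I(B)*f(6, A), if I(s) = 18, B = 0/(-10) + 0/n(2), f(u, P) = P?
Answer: -36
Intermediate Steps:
B = 0 (B = 0/(-10) + 0/((-3*2)) = 0*(-⅒) + 0/(-6) = 0 + 0*(-⅙) = 0 + 0 = 0)
I(B)*f(6, A) = 18*(-2) = -36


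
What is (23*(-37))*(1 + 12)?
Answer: -11063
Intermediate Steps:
(23*(-37))*(1 + 12) = -851*13 = -11063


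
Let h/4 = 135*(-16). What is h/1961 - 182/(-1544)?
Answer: -6491629/1513892 ≈ -4.2880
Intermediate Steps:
h = -8640 (h = 4*(135*(-16)) = 4*(-2160) = -8640)
h/1961 - 182/(-1544) = -8640/1961 - 182/(-1544) = -8640*1/1961 - 182*(-1/1544) = -8640/1961 + 91/772 = -6491629/1513892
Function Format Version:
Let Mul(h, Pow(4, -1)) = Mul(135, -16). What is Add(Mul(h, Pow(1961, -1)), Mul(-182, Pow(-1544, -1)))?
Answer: Rational(-6491629, 1513892) ≈ -4.2880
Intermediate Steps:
h = -8640 (h = Mul(4, Mul(135, -16)) = Mul(4, -2160) = -8640)
Add(Mul(h, Pow(1961, -1)), Mul(-182, Pow(-1544, -1))) = Add(Mul(-8640, Pow(1961, -1)), Mul(-182, Pow(-1544, -1))) = Add(Mul(-8640, Rational(1, 1961)), Mul(-182, Rational(-1, 1544))) = Add(Rational(-8640, 1961), Rational(91, 772)) = Rational(-6491629, 1513892)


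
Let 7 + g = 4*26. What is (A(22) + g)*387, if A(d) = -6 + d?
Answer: 43731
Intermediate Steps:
g = 97 (g = -7 + 4*26 = -7 + 104 = 97)
(A(22) + g)*387 = ((-6 + 22) + 97)*387 = (16 + 97)*387 = 113*387 = 43731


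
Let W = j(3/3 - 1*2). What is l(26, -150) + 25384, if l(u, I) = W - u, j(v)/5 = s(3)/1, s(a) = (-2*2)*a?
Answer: 25298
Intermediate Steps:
s(a) = -4*a
j(v) = -60 (j(v) = 5*(-4*3/1) = 5*(-12*1) = 5*(-12) = -60)
W = -60
l(u, I) = -60 - u
l(26, -150) + 25384 = (-60 - 1*26) + 25384 = (-60 - 26) + 25384 = -86 + 25384 = 25298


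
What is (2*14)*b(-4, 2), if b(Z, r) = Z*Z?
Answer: 448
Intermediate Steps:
b(Z, r) = Z**2
(2*14)*b(-4, 2) = (2*14)*(-4)**2 = 28*16 = 448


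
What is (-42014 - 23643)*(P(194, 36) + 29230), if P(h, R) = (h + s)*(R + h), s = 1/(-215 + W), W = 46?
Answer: -819426935940/169 ≈ -4.8487e+9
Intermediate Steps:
s = -1/169 (s = 1/(-215 + 46) = 1/(-169) = -1/169 ≈ -0.0059172)
P(h, R) = (-1/169 + h)*(R + h) (P(h, R) = (h - 1/169)*(R + h) = (-1/169 + h)*(R + h))
(-42014 - 23643)*(P(194, 36) + 29230) = (-42014 - 23643)*((194² - 1/169*36 - 1/169*194 + 36*194) + 29230) = -65657*((37636 - 36/169 - 194/169 + 6984) + 29230) = -65657*(7540550/169 + 29230) = -65657*12480420/169 = -819426935940/169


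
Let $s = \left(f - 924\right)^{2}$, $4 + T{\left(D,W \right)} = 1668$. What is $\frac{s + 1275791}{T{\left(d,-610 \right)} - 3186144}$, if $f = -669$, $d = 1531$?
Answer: $- \frac{23834}{19903} \approx -1.1975$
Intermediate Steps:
$T{\left(D,W \right)} = 1664$ ($T{\left(D,W \right)} = -4 + 1668 = 1664$)
$s = 2537649$ ($s = \left(-669 - 924\right)^{2} = \left(-1593\right)^{2} = 2537649$)
$\frac{s + 1275791}{T{\left(d,-610 \right)} - 3186144} = \frac{2537649 + 1275791}{1664 - 3186144} = \frac{3813440}{-3184480} = 3813440 \left(- \frac{1}{3184480}\right) = - \frac{23834}{19903}$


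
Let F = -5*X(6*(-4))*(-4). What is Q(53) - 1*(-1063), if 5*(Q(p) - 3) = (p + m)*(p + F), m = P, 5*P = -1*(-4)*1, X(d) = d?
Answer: -88213/25 ≈ -3528.5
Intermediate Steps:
P = 4/5 (P = (-1*(-4)*1)/5 = (4*1)/5 = (1/5)*4 = 4/5 ≈ 0.80000)
F = -480 (F = -30*(-4)*(-4) = -5*(-24)*(-4) = 120*(-4) = -480)
m = 4/5 ≈ 0.80000
Q(p) = 3 + (-480 + p)*(4/5 + p)/5 (Q(p) = 3 + ((p + 4/5)*(p - 480))/5 = 3 + ((4/5 + p)*(-480 + p))/5 = 3 + ((-480 + p)*(4/5 + p))/5 = 3 + (-480 + p)*(4/5 + p)/5)
Q(53) - 1*(-1063) = (-369/5 - 2396/25*53 + (1/5)*53**2) - 1*(-1063) = (-369/5 - 126988/25 + (1/5)*2809) + 1063 = (-369/5 - 126988/25 + 2809/5) + 1063 = -114788/25 + 1063 = -88213/25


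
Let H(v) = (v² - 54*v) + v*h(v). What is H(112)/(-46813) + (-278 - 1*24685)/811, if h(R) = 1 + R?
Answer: -1184125191/37965343 ≈ -31.190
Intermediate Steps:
H(v) = v² - 54*v + v*(1 + v) (H(v) = (v² - 54*v) + v*(1 + v) = v² - 54*v + v*(1 + v))
H(112)/(-46813) + (-278 - 1*24685)/811 = (112*(-53 + 2*112))/(-46813) + (-278 - 1*24685)/811 = (112*(-53 + 224))*(-1/46813) + (-278 - 24685)*(1/811) = (112*171)*(-1/46813) - 24963*1/811 = 19152*(-1/46813) - 24963/811 = -19152/46813 - 24963/811 = -1184125191/37965343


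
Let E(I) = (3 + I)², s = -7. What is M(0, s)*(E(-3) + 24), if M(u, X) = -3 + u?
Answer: -72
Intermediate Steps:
M(0, s)*(E(-3) + 24) = (-3 + 0)*((3 - 3)² + 24) = -3*(0² + 24) = -3*(0 + 24) = -3*24 = -72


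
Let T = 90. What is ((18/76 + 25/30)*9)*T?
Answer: 16470/19 ≈ 866.84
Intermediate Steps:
((18/76 + 25/30)*9)*T = ((18/76 + 25/30)*9)*90 = ((18*(1/76) + 25*(1/30))*9)*90 = ((9/38 + ⅚)*9)*90 = ((61/57)*9)*90 = (183/19)*90 = 16470/19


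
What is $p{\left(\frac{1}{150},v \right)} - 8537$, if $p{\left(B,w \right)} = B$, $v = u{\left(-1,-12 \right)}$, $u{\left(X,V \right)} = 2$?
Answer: $- \frac{1280549}{150} \approx -8537.0$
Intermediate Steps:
$v = 2$
$p{\left(\frac{1}{150},v \right)} - 8537 = \frac{1}{150} - 8537 = - \frac{1280549}{150}$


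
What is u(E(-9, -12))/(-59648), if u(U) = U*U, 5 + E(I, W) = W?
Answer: -289/59648 ≈ -0.0048451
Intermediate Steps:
E(I, W) = -5 + W
u(U) = U**2
u(E(-9, -12))/(-59648) = (-5 - 12)**2/(-59648) = (-17)**2*(-1/59648) = 289*(-1/59648) = -289/59648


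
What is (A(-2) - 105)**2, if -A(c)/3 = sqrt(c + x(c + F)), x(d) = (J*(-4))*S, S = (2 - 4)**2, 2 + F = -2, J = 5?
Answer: 10287 + 630*I*sqrt(82) ≈ 10287.0 + 5704.9*I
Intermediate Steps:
F = -4 (F = -2 - 2 = -4)
S = 4 (S = (-2)**2 = 4)
x(d) = -80 (x(d) = (5*(-4))*4 = -20*4 = -80)
A(c) = -3*sqrt(-80 + c) (A(c) = -3*sqrt(c - 80) = -3*sqrt(-80 + c))
(A(-2) - 105)**2 = (-3*sqrt(-80 - 2) - 105)**2 = (-3*I*sqrt(82) - 105)**2 = (-105 - 3*I*sqrt(82))**2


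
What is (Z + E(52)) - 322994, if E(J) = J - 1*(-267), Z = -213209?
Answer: -535884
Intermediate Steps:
E(J) = 267 + J (E(J) = J + 267 = 267 + J)
(Z + E(52)) - 322994 = (-213209 + (267 + 52)) - 322994 = (-213209 + 319) - 322994 = -212890 - 322994 = -535884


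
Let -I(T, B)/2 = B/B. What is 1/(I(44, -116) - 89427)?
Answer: -1/89429 ≈ -1.1182e-5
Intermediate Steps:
I(T, B) = -2 (I(T, B) = -2*B/B = -2*1 = -2)
1/(I(44, -116) - 89427) = 1/(-2 - 89427) = 1/(-89429) = -1/89429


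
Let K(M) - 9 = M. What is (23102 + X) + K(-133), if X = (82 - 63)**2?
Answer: 23339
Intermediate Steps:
K(M) = 9 + M
X = 361 (X = 19**2 = 361)
(23102 + X) + K(-133) = (23102 + 361) + (9 - 133) = 23463 - 124 = 23339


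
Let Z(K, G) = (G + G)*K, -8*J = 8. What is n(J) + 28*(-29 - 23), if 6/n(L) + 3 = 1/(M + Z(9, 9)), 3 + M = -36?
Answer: -268273/184 ≈ -1458.0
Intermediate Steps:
J = -1 (J = -⅛*8 = -1)
Z(K, G) = 2*G*K (Z(K, G) = (2*G)*K = 2*G*K)
M = -39 (M = -3 - 36 = -39)
n(L) = -369/184 (n(L) = 6/(-3 + 1/(-39 + 2*9*9)) = 6/(-3 + 1/(-39 + 162)) = 6/(-3 + 1/123) = 6/(-368/123) = 6*(-123/368) = -369/184)
n(J) + 28*(-29 - 23) = -369/184 + 28*(-29 - 23) = -369/184 + 28*(-52) = -369/184 - 1456 = -268273/184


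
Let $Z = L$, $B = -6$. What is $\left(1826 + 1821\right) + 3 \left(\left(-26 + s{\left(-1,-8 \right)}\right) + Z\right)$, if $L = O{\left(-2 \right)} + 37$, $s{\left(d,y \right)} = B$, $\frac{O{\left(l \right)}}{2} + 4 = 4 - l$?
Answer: $3674$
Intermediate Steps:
$O{\left(l \right)} = - 2 l$ ($O{\left(l \right)} = -8 + 2 \left(4 - l\right) = -8 - \left(-8 + 2 l\right) = - 2 l$)
$s{\left(d,y \right)} = -6$
$L = 41$ ($L = \left(-2\right) \left(-2\right) + 37 = 4 + 37 = 41$)
$Z = 41$
$\left(1826 + 1821\right) + 3 \left(\left(-26 + s{\left(-1,-8 \right)}\right) + Z\right) = \left(1826 + 1821\right) + 3 \left(\left(-26 - 6\right) + 41\right) = 3647 + 3 \left(-32 + 41\right) = 3647 + 3 \cdot 9 = 3647 + 27 = 3674$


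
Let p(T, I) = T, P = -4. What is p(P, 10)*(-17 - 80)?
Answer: 388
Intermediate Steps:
p(P, 10)*(-17 - 80) = -4*(-17 - 80) = -4*(-97) = 388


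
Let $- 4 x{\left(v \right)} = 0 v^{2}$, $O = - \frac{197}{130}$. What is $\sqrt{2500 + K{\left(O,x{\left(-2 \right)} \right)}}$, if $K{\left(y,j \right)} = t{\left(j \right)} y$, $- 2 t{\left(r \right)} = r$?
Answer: $50$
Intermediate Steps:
$t{\left(r \right)} = - \frac{r}{2}$
$O = - \frac{197}{130}$ ($O = \left(-197\right) \frac{1}{130} = - \frac{197}{130} \approx -1.5154$)
$x{\left(v \right)} = 0$ ($x{\left(v \right)} = - \frac{0 v^{2}}{4} = \left(- \frac{1}{4}\right) 0 = 0$)
$K{\left(y,j \right)} = - \frac{j y}{2}$ ($K{\left(y,j \right)} = - \frac{j}{2} y = - \frac{j y}{2}$)
$\sqrt{2500 + K{\left(O,x{\left(-2 \right)} \right)}} = \sqrt{2500 - 0 \left(- \frac{197}{130}\right)} = \sqrt{2500 + 0} = \sqrt{2500} = 50$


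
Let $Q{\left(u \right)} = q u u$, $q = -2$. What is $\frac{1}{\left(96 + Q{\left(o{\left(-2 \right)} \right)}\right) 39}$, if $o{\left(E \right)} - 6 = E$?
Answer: $\frac{1}{2496} \approx 0.00040064$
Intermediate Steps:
$o{\left(E \right)} = 6 + E$
$Q{\left(u \right)} = - 2 u^{2}$ ($Q{\left(u \right)} = - 2 u u = - 2 u^{2}$)
$\frac{1}{\left(96 + Q{\left(o{\left(-2 \right)} \right)}\right) 39} = \frac{1}{\left(96 - 2 \left(6 - 2\right)^{2}\right) 39} = \frac{1}{\left(96 - 2 \cdot 4^{2}\right) 39} = \frac{1}{\left(96 - 32\right) 39} = \frac{1}{64 \cdot 39} = \frac{1}{2496}$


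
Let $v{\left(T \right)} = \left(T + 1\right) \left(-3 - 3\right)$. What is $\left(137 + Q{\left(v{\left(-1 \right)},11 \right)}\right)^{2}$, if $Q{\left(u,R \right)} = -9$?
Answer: $16384$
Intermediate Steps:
$v{\left(T \right)} = -6 - 6 T$ ($v{\left(T \right)} = \left(1 + T\right) \left(-6\right) = -6 - 6 T$)
$\left(137 + Q{\left(v{\left(-1 \right)},11 \right)}\right)^{2} = \left(137 - 9\right)^{2} = 128^{2} = 16384$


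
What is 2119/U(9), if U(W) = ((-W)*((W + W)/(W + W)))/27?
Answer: -6357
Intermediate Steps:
U(W) = -W/27 (U(W) = ((-W)*((2*W)/((2*W))))*(1/27) = ((-W)*((2*W)*(1/(2*W))))*(1/27) = (-W*1)*(1/27) = -W*(1/27) = -W/27)
2119/U(9) = 2119/((-1/27*9)) = 2119/(-⅓) = 2119*(-3) = -6357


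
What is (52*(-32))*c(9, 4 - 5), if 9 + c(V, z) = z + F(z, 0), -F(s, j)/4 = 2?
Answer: 29952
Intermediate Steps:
F(s, j) = -8 (F(s, j) = -4*2 = -8)
c(V, z) = -17 + z (c(V, z) = -9 + (z - 8) = -9 + (-8 + z) = -17 + z)
(52*(-32))*c(9, 4 - 5) = (52*(-32))*(-17 + (4 - 5)) = -1664*(-17 - 1) = -1664*(-18) = 29952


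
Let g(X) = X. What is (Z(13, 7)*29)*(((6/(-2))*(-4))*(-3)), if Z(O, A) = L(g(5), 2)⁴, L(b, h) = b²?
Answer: -407812500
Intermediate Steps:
Z(O, A) = 390625 (Z(O, A) = (5²)⁴ = 25⁴ = 390625)
(Z(13, 7)*29)*(((6/(-2))*(-4))*(-3)) = (390625*29)*(((6/(-2))*(-4))*(-3)) = 11328125*(((6*(-½))*(-4))*(-3)) = 11328125*(-3*(-4)*(-3)) = 11328125*(12*(-3)) = 11328125*(-36) = -407812500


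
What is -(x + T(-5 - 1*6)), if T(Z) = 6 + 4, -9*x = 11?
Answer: -79/9 ≈ -8.7778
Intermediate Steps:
x = -11/9 (x = -⅑*11 = -11/9 ≈ -1.2222)
T(Z) = 10
-(x + T(-5 - 1*6)) = -(-11/9 + 10) = -1*79/9 = -79/9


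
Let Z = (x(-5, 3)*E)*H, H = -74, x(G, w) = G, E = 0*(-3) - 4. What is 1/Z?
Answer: -1/1480 ≈ -0.00067568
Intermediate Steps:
E = -4 (E = 0 - 4 = -4)
Z = -1480 (Z = -5*(-4)*(-74) = 20*(-74) = -1480)
1/Z = 1/(-1480) = -1/1480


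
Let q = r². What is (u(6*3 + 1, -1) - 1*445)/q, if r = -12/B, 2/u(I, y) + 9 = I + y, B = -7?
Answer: -196147/1296 ≈ -151.35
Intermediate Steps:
u(I, y) = 2/(-9 + I + y) (u(I, y) = 2/(-9 + (I + y)) = 2/(-9 + I + y))
r = 12/7 (r = -12/(-7) = -12*(-⅐) = 12/7 ≈ 1.7143)
q = 144/49 (q = (12/7)² = 144/49 ≈ 2.9388)
(u(6*3 + 1, -1) - 1*445)/q = (2/(-9 + (6*3 + 1) - 1) - 1*445)/(144/49) = (2/(-9 + (18 + 1) - 1) - 445)*(49/144) = (2/(-9 + 19 - 1) - 445)*(49/144) = (2/9 - 445)*(49/144) = -4003/9*49/144 = -196147/1296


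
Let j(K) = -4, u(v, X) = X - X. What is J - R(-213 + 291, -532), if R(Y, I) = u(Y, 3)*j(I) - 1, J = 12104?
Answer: 12105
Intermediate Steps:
u(v, X) = 0
R(Y, I) = -1 (R(Y, I) = 0*(-4) - 1 = 0 - 1 = -1)
J - R(-213 + 291, -532) = 12104 - 1*(-1) = 12104 + 1 = 12105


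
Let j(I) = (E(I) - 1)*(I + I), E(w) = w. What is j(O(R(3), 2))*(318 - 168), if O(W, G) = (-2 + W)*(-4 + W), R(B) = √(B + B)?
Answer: 119400 - 48600*√6 ≈ 354.80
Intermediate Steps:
R(B) = √2*√B (R(B) = √(2*B) = √2*√B)
O(W, G) = (-4 + W)*(-2 + W)
j(I) = 2*I*(-1 + I) (j(I) = (I - 1)*(I + I) = (-1 + I)*(2*I) = 2*I*(-1 + I))
j(O(R(3), 2))*(318 - 168) = (2*(8 + (√2*√3)² - 6*√2*√3)*(-1 + (8 + (√2*√3)² - 6*√2*√3)))*(318 - 168) = (2*(8 + (√6)² - 6*√6)*(-1 + (8 + (√6)² - 6*√6)))*150 = (2*(8 + 6 - 6*√6)*(-1 + (8 + 6 - 6*√6)))*150 = (2*(14 - 6*√6)*(-1 + (14 - 6*√6)))*150 = (2*(14 - 6*√6)*(13 - 6*√6))*150 = (2*(13 - 6*√6)*(14 - 6*√6))*150 = 300*(13 - 6*√6)*(14 - 6*√6)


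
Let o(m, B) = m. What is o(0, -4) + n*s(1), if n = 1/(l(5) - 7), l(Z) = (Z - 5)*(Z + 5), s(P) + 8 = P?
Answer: 1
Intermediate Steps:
s(P) = -8 + P
l(Z) = (-5 + Z)*(5 + Z)
n = -⅐ (n = 1/((-25 + 5²) - 7) = 1/((-25 + 25) - 7) = 1/(0 - 7) = 1/(-7) = -⅐ ≈ -0.14286)
o(0, -4) + n*s(1) = 0 - (-8 + 1)/7 = 0 - ⅐*(-7) = 0 + 1 = 1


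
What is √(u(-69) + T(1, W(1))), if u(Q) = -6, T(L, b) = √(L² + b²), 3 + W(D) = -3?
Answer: √(-6 + √37) ≈ 0.28768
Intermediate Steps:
W(D) = -6 (W(D) = -3 - 3 = -6)
√(u(-69) + T(1, W(1))) = √(-6 + √(1² + (-6)²)) = √(-6 + √(1 + 36)) = √(-6 + √37)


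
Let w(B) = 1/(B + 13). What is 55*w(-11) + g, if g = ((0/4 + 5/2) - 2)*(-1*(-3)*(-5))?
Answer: 20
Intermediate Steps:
w(B) = 1/(13 + B)
g = -15/2 (g = ((0*(¼) + 5*(½)) - 2)*(3*(-5)) = ((0 + 5/2) - 2)*(-15) = (5/2 - 2)*(-15) = (½)*(-15) = -15/2 ≈ -7.5000)
55*w(-11) + g = 55/(13 - 11) - 15/2 = 55/2 - 15/2 = 20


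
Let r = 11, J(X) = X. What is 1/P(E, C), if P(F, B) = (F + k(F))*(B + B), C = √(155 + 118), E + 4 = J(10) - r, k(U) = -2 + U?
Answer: -√273/6552 ≈ -0.0025218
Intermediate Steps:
E = -5 (E = -4 + (10 - 1*11) = -4 + (10 - 11) = -4 - 1 = -5)
C = √273 ≈ 16.523
P(F, B) = 2*B*(-2 + 2*F) (P(F, B) = (F + (-2 + F))*(B + B) = (-2 + 2*F)*(2*B) = 2*B*(-2 + 2*F))
1/P(E, C) = 1/(4*√273*(-1 - 5)) = 1/(4*√273*(-6)) = 1/(-24*√273) = -√273/6552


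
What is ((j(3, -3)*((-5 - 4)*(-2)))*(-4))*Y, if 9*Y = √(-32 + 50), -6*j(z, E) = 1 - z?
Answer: -8*√2 ≈ -11.314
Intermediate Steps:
j(z, E) = -⅙ + z/6 (j(z, E) = -(1 - z)/6 = -⅙ + z/6)
Y = √2/3 (Y = √(-32 + 50)/9 = √18/9 = (3*√2)/9 = √2/3 ≈ 0.47140)
((j(3, -3)*((-5 - 4)*(-2)))*(-4))*Y = (((-⅙ + (⅙)*3)*((-5 - 4)*(-2)))*(-4))*(√2/3) = (((-⅙ + ½)*(-9*(-2)))*(-4))*(√2/3) = (((⅓)*18)*(-4))*(√2/3) = (6*(-4))*(√2/3) = -8*√2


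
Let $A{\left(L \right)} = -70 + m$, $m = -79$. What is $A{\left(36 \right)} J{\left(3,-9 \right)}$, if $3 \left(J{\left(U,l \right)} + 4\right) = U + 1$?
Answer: $\frac{1192}{3} \approx 397.33$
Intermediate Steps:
$A{\left(L \right)} = -149$ ($A{\left(L \right)} = -70 - 79 = -149$)
$J{\left(U,l \right)} = - \frac{11}{3} + \frac{U}{3}$ ($J{\left(U,l \right)} = -4 + \frac{U + 1}{3} = -4 + \frac{1 + U}{3} = -4 + \left(\frac{1}{3} + \frac{U}{3}\right) = - \frac{11}{3} + \frac{U}{3}$)
$A{\left(36 \right)} J{\left(3,-9 \right)} = - 149 \left(- \frac{11}{3} + \frac{1}{3} \cdot 3\right) = - 149 \left(- \frac{11}{3} + 1\right) = \left(-149\right) \left(- \frac{8}{3}\right) = \frac{1192}{3}$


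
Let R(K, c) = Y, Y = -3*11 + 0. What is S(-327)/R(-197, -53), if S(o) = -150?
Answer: 50/11 ≈ 4.5455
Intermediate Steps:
Y = -33 (Y = -33 + 0 = -33)
R(K, c) = -33
S(-327)/R(-197, -53) = -150/(-33) = -150*(-1/33) = 50/11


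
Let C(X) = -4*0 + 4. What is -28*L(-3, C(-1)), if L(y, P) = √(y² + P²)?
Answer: -140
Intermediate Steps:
C(X) = 4 (C(X) = 0 + 4 = 4)
L(y, P) = √(P² + y²)
-28*L(-3, C(-1)) = -28*√(4² + (-3)²) = -28*√(16 + 9) = -28*√25 = -28*5 = -140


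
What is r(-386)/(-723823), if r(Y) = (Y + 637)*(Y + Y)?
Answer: 193772/723823 ≈ 0.26771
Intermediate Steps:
r(Y) = 2*Y*(637 + Y) (r(Y) = (637 + Y)*(2*Y) = 2*Y*(637 + Y))
r(-386)/(-723823) = (2*(-386)*(637 - 386))/(-723823) = (2*(-386)*251)*(-1/723823) = -193772*(-1/723823) = 193772/723823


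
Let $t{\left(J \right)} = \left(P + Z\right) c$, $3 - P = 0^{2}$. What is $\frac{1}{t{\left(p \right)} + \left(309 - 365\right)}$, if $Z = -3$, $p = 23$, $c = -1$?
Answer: $- \frac{1}{56} \approx -0.017857$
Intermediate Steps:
$P = 3$ ($P = 3 - 0^{2} = 3 - 0 = 3 + 0 = 3$)
$t{\left(J \right)} = 0$ ($t{\left(J \right)} = \left(3 - 3\right) \left(-1\right) = 0 \left(-1\right) = 0$)
$\frac{1}{t{\left(p \right)} + \left(309 - 365\right)} = \frac{1}{0 + \left(309 - 365\right)} = \frac{1}{0 - 56} = \frac{1}{-56} = - \frac{1}{56}$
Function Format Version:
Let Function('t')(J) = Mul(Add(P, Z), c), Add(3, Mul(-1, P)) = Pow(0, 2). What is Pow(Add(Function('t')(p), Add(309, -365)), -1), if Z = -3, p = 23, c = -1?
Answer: Rational(-1, 56) ≈ -0.017857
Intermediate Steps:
P = 3 (P = Add(3, Mul(-1, Pow(0, 2))) = Add(3, Mul(-1, 0)) = Add(3, 0) = 3)
Function('t')(J) = 0 (Function('t')(J) = Mul(Add(3, -3), -1) = Mul(0, -1) = 0)
Pow(Add(Function('t')(p), Add(309, -365)), -1) = Pow(Add(0, Add(309, -365)), -1) = Pow(Add(0, -56), -1) = Pow(-56, -1) = Rational(-1, 56)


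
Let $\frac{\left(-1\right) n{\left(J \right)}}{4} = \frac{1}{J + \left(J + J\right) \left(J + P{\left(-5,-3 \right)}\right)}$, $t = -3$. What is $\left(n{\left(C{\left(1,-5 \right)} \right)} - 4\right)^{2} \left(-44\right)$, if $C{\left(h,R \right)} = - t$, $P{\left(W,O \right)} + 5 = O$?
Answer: $- \frac{475904}{729} \approx -652.82$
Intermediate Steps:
$P{\left(W,O \right)} = -5 + O$
$C{\left(h,R \right)} = 3$ ($C{\left(h,R \right)} = \left(-1\right) \left(-3\right) = 3$)
$n{\left(J \right)} = - \frac{4}{J + 2 J \left(-8 + J\right)}$ ($n{\left(J \right)} = - \frac{4}{J + \left(J + J\right) \left(J - 8\right)} = - \frac{4}{J + 2 J \left(J - 8\right)} = - \frac{4}{J + 2 J \left(-8 + J\right)}$)
$\left(n{\left(C{\left(1,-5 \right)} \right)} - 4\right)^{2} \left(-44\right) = \left(- \frac{4}{3 \left(-15 + 2 \cdot 3\right)} - 4\right)^{2} \left(-44\right) = \left(\left(-4\right) \frac{1}{3} \frac{1}{-15 + 6} - 4\right)^{2} \left(-44\right) = \left(\left(-4\right) \frac{1}{3} \frac{1}{-9} - 4\right)^{2} \left(-44\right) = \left(\left(-4\right) \frac{1}{3} \left(- \frac{1}{9}\right) - 4\right)^{2} \left(-44\right) = \left(\frac{4}{27} - 4\right)^{2} \left(-44\right) = \left(- \frac{104}{27}\right)^{2} \left(-44\right) = \frac{10816}{729} \left(-44\right) = - \frac{475904}{729}$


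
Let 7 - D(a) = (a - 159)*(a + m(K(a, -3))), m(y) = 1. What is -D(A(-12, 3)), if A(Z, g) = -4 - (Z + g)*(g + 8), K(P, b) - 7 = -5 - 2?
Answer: -6151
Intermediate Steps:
K(P, b) = 0 (K(P, b) = 7 + (-5 - 2) = 7 - 7 = 0)
A(Z, g) = -4 - (8 + g)*(Z + g) (A(Z, g) = -4 - (Z + g)*(8 + g) = -4 - (8 + g)*(Z + g))
D(a) = 7 - (1 + a)*(-159 + a) (D(a) = 7 - (a - 159)*(a + 1) = 7 - (-159 + a)*(1 + a) = 7 - (1 + a)*(-159 + a))
-D(A(-12, 3)) = -(166 - (-4 - 1*3² - 8*(-12) - 8*3 - 1*(-12)*3)² + 158*(-4 - 1*3² - 8*(-12) - 8*3 - 1*(-12)*3)) = -(166 - (-4 - 1*9 + 96 - 24 + 36)² + 158*(-4 - 1*9 + 96 - 24 + 36)) = -(166 - (-4 - 9 + 96 - 24 + 36)² + 158*(-4 - 9 + 96 - 24 + 36)) = -(166 - 1*95² + 158*95) = -(166 - 1*9025 + 15010) = -(166 - 9025 + 15010) = -1*6151 = -6151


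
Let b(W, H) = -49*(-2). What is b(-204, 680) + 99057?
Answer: 99155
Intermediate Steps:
b(W, H) = 98
b(-204, 680) + 99057 = 98 + 99057 = 99155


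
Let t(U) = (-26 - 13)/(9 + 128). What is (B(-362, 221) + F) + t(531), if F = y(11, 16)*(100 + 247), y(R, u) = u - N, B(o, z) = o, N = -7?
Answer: 1043764/137 ≈ 7618.7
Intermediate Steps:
y(R, u) = 7 + u (y(R, u) = u - 1*(-7) = u + 7 = 7 + u)
t(U) = -39/137
F = 7981 (F = (7 + 16)*(100 + 247) = 23*347 = 7981)
(B(-362, 221) + F) + t(531) = (-362 + 7981) - 39/137 = 7619 - 39/137 = 1043764/137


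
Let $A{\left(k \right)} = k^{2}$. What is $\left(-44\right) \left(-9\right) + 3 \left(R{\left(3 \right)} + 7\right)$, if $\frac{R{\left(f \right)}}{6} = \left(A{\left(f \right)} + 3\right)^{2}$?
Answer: $3009$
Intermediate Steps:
$R{\left(f \right)} = 6 \left(3 + f^{2}\right)^{2}$ ($R{\left(f \right)} = 6 \left(f^{2} + 3\right)^{2} = 6 \left(3 + f^{2}\right)^{2}$)
$\left(-44\right) \left(-9\right) + 3 \left(R{\left(3 \right)} + 7\right) = \left(-44\right) \left(-9\right) + 3 \left(6 \left(3 + 3^{2}\right)^{2} + 7\right) = 396 + 3 \left(6 \left(3 + 9\right)^{2} + 7\right) = 396 + 3 \left(6 \cdot 12^{2} + 7\right) = 396 + 3 \left(6 \cdot 144 + 7\right) = 396 + 3 \left(864 + 7\right) = 396 + 3 \cdot 871 = 396 + 2613 = 3009$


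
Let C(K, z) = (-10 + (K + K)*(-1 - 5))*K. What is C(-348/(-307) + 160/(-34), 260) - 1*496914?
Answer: -13538122306826/27237961 ≈ -4.9703e+5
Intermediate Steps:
C(K, z) = K*(-10 - 12*K) (C(K, z) = (-10 + (2*K)*(-6))*K = (-10 - 12*K)*K = K*(-10 - 12*K))
C(-348/(-307) + 160/(-34), 260) - 1*496914 = -2*(-348/(-307) + 160/(-34))*(5 + 6*(-348/(-307) + 160/(-34))) - 1*496914 = -2*(-348*(-1/307) + 160*(-1/34))*(5 + 6*(-348*(-1/307) + 160*(-1/34))) - 496914 = -2*(348/307 - 80/17)*(5 + 6*(348/307 - 80/17)) - 496914 = -2*(-18644/5219)*(5 + 6*(-18644/5219)) - 496914 = -2*(-18644/5219)*(5 - 111864/5219) - 496914 = -2*(-18644/5219)*(-85769/5219) - 496914 = -3198154472/27237961 - 496914 = -13538122306826/27237961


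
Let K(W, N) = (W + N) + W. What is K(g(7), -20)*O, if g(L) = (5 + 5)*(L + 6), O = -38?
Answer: -9120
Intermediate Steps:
g(L) = 60 + 10*L (g(L) = 10*(6 + L) = 60 + 10*L)
K(W, N) = N + 2*W (K(W, N) = (N + W) + W = N + 2*W)
K(g(7), -20)*O = (-20 + 2*(60 + 10*7))*(-38) = (-20 + 2*(60 + 70))*(-38) = (-20 + 2*130)*(-38) = (-20 + 260)*(-38) = 240*(-38) = -9120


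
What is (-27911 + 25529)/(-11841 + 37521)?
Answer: -397/4280 ≈ -0.092757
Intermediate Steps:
(-27911 + 25529)/(-11841 + 37521) = -2382/25680 = -2382*1/25680 = -397/4280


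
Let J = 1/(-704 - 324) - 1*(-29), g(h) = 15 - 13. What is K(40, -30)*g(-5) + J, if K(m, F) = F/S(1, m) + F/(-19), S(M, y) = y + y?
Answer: 153360/4883 ≈ 31.407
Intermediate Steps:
S(M, y) = 2*y
g(h) = 2
K(m, F) = -F/19 + F/(2*m) (K(m, F) = F/((2*m)) + F/(-19) = F*(1/(2*m)) + F*(-1/19) = F/(2*m) - F/19 = -F/19 + F/(2*m))
J = 29811/1028 (J = 1/(-1028) + 29 = -1/1028 + 29 = 29811/1028 ≈ 28.999)
K(40, -30)*g(-5) + J = (-1/19*(-30) + (1/2)*(-30)/40)*2 + 29811/1028 = (30/19 + (1/2)*(-30)*(1/40))*2 + 29811/1028 = (30/19 - 3/8)*2 + 29811/1028 = (183/152)*2 + 29811/1028 = 183/76 + 29811/1028 = 153360/4883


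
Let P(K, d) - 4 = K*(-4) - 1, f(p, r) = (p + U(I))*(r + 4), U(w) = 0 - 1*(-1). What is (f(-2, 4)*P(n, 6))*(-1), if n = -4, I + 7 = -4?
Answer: 152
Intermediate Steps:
I = -11 (I = -7 - 4 = -11)
U(w) = 1 (U(w) = 0 + 1 = 1)
f(p, r) = (1 + p)*(4 + r) (f(p, r) = (p + 1)*(r + 4) = (1 + p)*(4 + r))
P(K, d) = 3 - 4*K (P(K, d) = 4 + (K*(-4) - 1) = 4 + (-4*K - 1) = 4 + (-1 - 4*K) = 3 - 4*K)
(f(-2, 4)*P(n, 6))*(-1) = ((4 + 4 + 4*(-2) - 2*4)*(3 - 4*(-4)))*(-1) = ((4 + 4 - 8 - 8)*(3 + 16))*(-1) = -8*19*(-1) = -152*(-1) = 152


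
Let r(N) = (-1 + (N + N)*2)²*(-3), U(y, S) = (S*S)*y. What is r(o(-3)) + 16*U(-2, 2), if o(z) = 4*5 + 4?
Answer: -27203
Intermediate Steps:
o(z) = 24 (o(z) = 20 + 4 = 24)
U(y, S) = y*S² (U(y, S) = S²*y = y*S²)
r(N) = -3*(-1 + 4*N)² (r(N) = (-1 + (2*N)*2)²*(-3) = (-1 + 4*N)²*(-3) = -3*(-1 + 4*N)²)
r(o(-3)) + 16*U(-2, 2) = -3*(-1 + 4*24)² + 16*(-2*2²) = -3*(-1 + 96)² + 16*(-2*4) = -3*95² + 16*(-8) = -3*9025 - 128 = -27075 - 128 = -27203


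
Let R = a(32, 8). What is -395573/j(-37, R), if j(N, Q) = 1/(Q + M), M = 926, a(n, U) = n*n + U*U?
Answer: -796684022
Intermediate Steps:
a(n, U) = U² + n² (a(n, U) = n² + U² = U² + n²)
R = 1088 (R = 8² + 32² = 64 + 1024 = 1088)
j(N, Q) = 1/(926 + Q) (j(N, Q) = 1/(Q + 926) = 1/(926 + Q))
-395573/j(-37, R) = -395573/(1/(926 + 1088)) = -395573/(1/2014) = -395573/1/2014 = -395573*2014 = -796684022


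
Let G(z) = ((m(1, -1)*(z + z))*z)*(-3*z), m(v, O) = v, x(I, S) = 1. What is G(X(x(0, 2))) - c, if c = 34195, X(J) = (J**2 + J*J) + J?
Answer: -34357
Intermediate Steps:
X(J) = J + 2*J**2 (X(J) = (J**2 + J**2) + J = 2*J**2 + J = J + 2*J**2)
G(z) = -6*z**3 (G(z) = ((1*(z + z))*z)*(-3*z) = ((1*(2*z))*z)*(-3*z) = ((2*z)*z)*(-3*z) = (2*z**2)*(-3*z) = -6*z**3)
G(X(x(0, 2))) - c = -6*(1 + 2*1)**3 - 1*34195 = -6*(1 + 2)**3 - 34195 = -6*(1*3)**3 - 34195 = -6*3**3 - 34195 = -6*27 - 34195 = -162 - 34195 = -34357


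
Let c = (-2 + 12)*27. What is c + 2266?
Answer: 2536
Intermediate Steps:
c = 270 (c = 10*27 = 270)
c + 2266 = 270 + 2266 = 2536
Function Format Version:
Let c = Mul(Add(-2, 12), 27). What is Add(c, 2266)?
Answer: 2536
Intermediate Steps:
c = 270 (c = Mul(10, 27) = 270)
Add(c, 2266) = Add(270, 2266) = 2536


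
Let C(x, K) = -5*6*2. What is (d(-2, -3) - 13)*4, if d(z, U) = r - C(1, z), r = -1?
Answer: 184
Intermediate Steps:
C(x, K) = -60 (C(x, K) = -30*2 = -60)
d(z, U) = 59 (d(z, U) = -1 - 1*(-60) = -1 + 60 = 59)
(d(-2, -3) - 13)*4 = (59 - 13)*4 = 46*4 = 184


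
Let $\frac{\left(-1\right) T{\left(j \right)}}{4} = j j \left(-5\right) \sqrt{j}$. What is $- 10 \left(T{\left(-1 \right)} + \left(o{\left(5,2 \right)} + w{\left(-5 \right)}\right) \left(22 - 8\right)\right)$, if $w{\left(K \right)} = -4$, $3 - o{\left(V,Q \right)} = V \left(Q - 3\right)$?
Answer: $-560 - 200 i \approx -560.0 - 200.0 i$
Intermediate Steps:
$o{\left(V,Q \right)} = 3 - V \left(-3 + Q\right)$ ($o{\left(V,Q \right)} = 3 - V \left(Q - 3\right) = 3 - V \left(-3 + Q\right)$)
$T{\left(j \right)} = 20 j^{\frac{5}{2}}$ ($T{\left(j \right)} = - 4 j j \left(-5\right) \sqrt{j} = - 4 j^{2} \left(-5\right) \sqrt{j} = - 4 - 5 j^{2} \sqrt{j} = - 4 \left(- 5 j^{\frac{5}{2}}\right) = 20 j^{\frac{5}{2}}$)
$- 10 \left(T{\left(-1 \right)} + \left(o{\left(5,2 \right)} + w{\left(-5 \right)}\right) \left(22 - 8\right)\right) = - 10 \left(20 \left(-1\right)^{\frac{5}{2}} + \left(\left(3 + 3 \cdot 5 - 2 \cdot 5\right) - 4\right) \left(22 - 8\right)\right) = - 10 \left(20 i + \left(\left(3 + 15 - 10\right) - 4\right) 14\right) = - 10 \left(20 i + \left(8 - 4\right) 14\right) = - 10 \left(20 i + 4 \cdot 14\right) = - 10 \left(20 i + 56\right) = - 10 \left(56 + 20 i\right) = -560 - 200 i$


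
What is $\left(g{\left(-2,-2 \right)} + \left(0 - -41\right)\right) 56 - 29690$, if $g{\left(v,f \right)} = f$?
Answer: $-27506$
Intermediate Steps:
$\left(g{\left(-2,-2 \right)} + \left(0 - -41\right)\right) 56 - 29690 = \left(-2 + \left(0 - -41\right)\right) 56 - 29690 = \left(-2 + \left(0 + 41\right)\right) 56 - 29690 = \left(-2 + 41\right) 56 - 29690 = 39 \cdot 56 - 29690 = 2184 - 29690 = -27506$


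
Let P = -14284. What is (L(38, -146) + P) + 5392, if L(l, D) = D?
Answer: -9038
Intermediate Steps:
(L(38, -146) + P) + 5392 = (-146 - 14284) + 5392 = -14430 + 5392 = -9038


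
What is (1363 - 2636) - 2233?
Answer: -3506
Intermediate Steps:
(1363 - 2636) - 2233 = -1273 - 2233 = -3506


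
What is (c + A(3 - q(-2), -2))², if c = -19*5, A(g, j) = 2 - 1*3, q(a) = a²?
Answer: 9216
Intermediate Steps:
A(g, j) = -1 (A(g, j) = 2 - 3 = -1)
c = -95
(c + A(3 - q(-2), -2))² = (-95 - 1)² = (-96)² = 9216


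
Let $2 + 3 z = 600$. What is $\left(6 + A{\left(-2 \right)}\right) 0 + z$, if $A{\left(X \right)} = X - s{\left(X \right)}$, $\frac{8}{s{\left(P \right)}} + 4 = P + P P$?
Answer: $\frac{598}{3} \approx 199.33$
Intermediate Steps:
$z = \frac{598}{3}$ ($z = - \frac{2}{3} + \frac{1}{3} \cdot 600 = - \frac{2}{3} + 200 = \frac{598}{3} \approx 199.33$)
$s{\left(P \right)} = \frac{8}{-4 + P + P^{2}}$ ($s{\left(P \right)} = \frac{8}{-4 + \left(P + P P\right)} = \frac{8}{-4 + \left(P + P^{2}\right)} = \frac{8}{-4 + P + P^{2}}$)
$A{\left(X \right)} = X - \frac{8}{-4 + X + X^{2}}$
$\left(6 + A{\left(-2 \right)}\right) 0 + z = \left(6 - \left(2 + \frac{8}{-4 - 2 + \left(-2\right)^{2}}\right)\right) 0 + \frac{598}{3} = \left(6 - \left(2 + \frac{8}{-4 - 2 + 4}\right)\right) 0 + \frac{598}{3} = \left(6 - \left(2 + \frac{8}{-2}\right)\right) 0 + \frac{598}{3} = \left(6 - -2\right) 0 + \frac{598}{3} = \left(6 + \left(-2 + 4\right)\right) 0 + \frac{598}{3} = \left(6 + 2\right) 0 + \frac{598}{3} = 8 \cdot 0 + \frac{598}{3} = 0 + \frac{598}{3} = \frac{598}{3}$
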